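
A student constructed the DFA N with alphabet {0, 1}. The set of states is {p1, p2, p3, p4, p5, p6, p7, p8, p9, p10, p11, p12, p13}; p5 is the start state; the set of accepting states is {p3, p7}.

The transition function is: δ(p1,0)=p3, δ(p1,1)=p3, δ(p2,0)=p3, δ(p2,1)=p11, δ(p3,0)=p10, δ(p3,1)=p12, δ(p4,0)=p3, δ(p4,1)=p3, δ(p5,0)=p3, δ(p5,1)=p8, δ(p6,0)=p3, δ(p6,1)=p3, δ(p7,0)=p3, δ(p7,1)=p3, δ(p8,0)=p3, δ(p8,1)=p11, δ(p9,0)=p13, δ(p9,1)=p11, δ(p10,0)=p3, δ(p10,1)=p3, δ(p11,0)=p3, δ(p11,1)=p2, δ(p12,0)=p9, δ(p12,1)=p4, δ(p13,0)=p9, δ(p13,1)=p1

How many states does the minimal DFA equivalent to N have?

5

First remove the unreachable states {p6,p7}; 11 states remain.
P0 = {p3} | {p1,p2,p4,p5,p8,p9,p10,p11,p12,p13}.
On input 0, block {p1,p2,p4,p5,p8,p9,p10,p11,p12,p13} splits into {p1,p2,p4,p5,p8,p10,p11} and {p9,p12,p13}.
Split {p1,p2,p4,p5,p8,p10,p11} by δ(·,1) → {p2,p5,p8,p11} and {p1,p4,p10}.
On input 1, block {p9,p12,p13} splits into {p12,p13} and {p9}.
Stable partition: {p3} | {p2,p5,p8,p11} | {p12,p13} | {p1,p4,p10} | {p9} — 5 equivalence classes.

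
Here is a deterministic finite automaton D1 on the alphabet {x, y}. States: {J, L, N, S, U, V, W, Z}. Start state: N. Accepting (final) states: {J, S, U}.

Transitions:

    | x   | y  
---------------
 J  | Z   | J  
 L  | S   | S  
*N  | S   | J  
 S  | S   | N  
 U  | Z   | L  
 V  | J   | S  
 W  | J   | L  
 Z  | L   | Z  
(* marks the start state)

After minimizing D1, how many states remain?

5

States {U,V,W} cannot be reached from the start state, so discard them.
Initial partition by acceptance: {J,S} | {L,N,Z}.
On input x, block {J,S} splits into {J} and {S}.
Split {L,N,Z} by δ(·,x) → {L,N} and {Z}.
On input y, block {L,N} splits into {N} and {L}.
The partition is now stable with 5 blocks: {J} | {N} | {S} | {Z} | {L}.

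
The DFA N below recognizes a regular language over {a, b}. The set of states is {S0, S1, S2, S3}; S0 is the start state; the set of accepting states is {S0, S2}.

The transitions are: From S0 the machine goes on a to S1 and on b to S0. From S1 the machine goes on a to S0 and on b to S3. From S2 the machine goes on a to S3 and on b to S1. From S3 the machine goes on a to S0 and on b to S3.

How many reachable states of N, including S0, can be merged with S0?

1

First remove the unreachable states {S2}; 3 states remain.
Start with accepting vs non-accepting: {S0} | {S1,S3}.
The partition is now stable with 2 blocks: {S0} | {S1,S3}.
State S0 belongs to the block {S0}, which has 1 states.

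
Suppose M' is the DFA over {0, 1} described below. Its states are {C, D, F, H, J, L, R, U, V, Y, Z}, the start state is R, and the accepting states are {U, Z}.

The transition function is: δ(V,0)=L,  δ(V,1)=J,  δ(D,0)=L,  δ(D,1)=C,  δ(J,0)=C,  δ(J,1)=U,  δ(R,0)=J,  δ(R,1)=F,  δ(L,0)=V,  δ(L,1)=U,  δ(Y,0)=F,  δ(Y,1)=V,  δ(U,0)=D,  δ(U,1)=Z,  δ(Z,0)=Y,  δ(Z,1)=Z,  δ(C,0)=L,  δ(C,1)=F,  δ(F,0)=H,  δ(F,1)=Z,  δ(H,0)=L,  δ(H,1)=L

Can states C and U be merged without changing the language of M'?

P0 = {U,Z} | {C,D,F,H,J,L,R,V,Y}.
Refine {C,D,F,H,J,L,R,V,Y} on symbol 1: members go to different blocks, giving {C,D,H,R,V,Y} and {F,J,L}.
Split {C,D,H,R,V,Y} by δ(·,1) → {C,H,R,V} and {D,Y}.
Stable partition: {U,Z} | {C,H,R,V} | {F,J,L} | {D,Y} — 4 equivalence classes.
C and U end up in different blocks, so they are distinguishable. For instance, the string 'ε' is accepted from only U.

No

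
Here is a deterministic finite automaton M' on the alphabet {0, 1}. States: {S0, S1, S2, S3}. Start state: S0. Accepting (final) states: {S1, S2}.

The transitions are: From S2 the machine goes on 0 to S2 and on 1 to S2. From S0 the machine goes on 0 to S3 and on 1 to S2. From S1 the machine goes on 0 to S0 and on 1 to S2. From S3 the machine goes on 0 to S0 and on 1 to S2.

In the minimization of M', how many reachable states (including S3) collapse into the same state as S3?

2

States {S1} cannot be reached from the start state, so discard them.
Start with accepting vs non-accepting: {S2} | {S0,S3}.
The partition is now stable with 2 blocks: {S2} | {S0,S3}.
The equivalence class containing S3 is {S0,S3}, of size 2.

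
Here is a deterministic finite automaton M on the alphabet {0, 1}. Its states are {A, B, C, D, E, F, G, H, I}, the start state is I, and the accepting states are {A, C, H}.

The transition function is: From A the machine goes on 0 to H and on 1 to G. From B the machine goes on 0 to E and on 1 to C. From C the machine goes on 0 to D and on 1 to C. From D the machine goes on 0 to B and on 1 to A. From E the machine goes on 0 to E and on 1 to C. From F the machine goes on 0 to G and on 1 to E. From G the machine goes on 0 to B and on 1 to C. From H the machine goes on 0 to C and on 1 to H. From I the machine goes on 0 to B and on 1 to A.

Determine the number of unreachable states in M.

Starting at I and following transitions, the reachable set is {A, B, C, D, E, G, H, I}. That leaves F unreachable — 1 in total.

1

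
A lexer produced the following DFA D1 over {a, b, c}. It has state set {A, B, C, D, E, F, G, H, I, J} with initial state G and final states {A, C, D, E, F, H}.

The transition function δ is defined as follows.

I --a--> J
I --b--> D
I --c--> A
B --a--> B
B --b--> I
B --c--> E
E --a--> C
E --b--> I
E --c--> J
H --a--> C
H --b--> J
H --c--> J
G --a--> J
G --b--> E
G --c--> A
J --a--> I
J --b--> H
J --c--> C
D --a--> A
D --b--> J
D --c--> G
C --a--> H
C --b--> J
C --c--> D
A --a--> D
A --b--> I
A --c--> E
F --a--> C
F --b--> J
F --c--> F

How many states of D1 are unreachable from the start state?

Starting at G and following transitions, the reachable set is {A, C, D, E, G, H, I, J}. That leaves B, F unreachable — 2 in total.

2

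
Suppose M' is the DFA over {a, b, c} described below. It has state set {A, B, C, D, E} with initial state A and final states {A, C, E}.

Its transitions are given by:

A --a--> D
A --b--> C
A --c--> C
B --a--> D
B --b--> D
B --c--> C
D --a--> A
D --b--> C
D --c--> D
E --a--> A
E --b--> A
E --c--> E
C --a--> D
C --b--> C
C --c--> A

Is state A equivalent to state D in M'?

No

States {B,E} cannot be reached from the start state, so discard them.
Initial partition by acceptance: {A,C} | {D}.
Stable partition: {A,C} | {D} — 2 equivalence classes.
A and D end up in different blocks, so they are distinguishable. For instance, the string 'ε' is accepted from only A.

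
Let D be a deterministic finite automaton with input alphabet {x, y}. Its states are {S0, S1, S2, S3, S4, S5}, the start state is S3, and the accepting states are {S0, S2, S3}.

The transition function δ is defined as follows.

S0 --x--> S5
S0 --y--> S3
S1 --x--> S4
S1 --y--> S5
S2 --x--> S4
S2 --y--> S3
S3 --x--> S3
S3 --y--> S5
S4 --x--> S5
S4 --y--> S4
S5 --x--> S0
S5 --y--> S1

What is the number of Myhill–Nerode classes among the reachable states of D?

First remove the unreachable states {S2}; 5 states remain.
P0 = {S0,S3} | {S1,S4,S5}.
Refine {S0,S3} on symbol x: members go to different blocks, giving {S0} and {S3}.
Refine {S1,S4,S5} on symbol x: members go to different blocks, giving {S1,S4} and {S5}.
On input x, block {S1,S4} splits into {S1} and {S4}.
Stable partition: {S0} | {S1} | {S3} | {S5} | {S4} — 5 equivalence classes.

5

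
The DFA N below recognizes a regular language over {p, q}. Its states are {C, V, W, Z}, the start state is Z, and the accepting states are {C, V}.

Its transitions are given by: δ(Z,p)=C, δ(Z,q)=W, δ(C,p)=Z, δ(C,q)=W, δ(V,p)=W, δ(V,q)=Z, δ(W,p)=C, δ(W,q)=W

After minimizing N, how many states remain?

2

First remove the unreachable states {V}; 3 states remain.
Initial partition by acceptance: {C} | {W,Z}.
Stable partition: {C} | {W,Z} — 2 equivalence classes.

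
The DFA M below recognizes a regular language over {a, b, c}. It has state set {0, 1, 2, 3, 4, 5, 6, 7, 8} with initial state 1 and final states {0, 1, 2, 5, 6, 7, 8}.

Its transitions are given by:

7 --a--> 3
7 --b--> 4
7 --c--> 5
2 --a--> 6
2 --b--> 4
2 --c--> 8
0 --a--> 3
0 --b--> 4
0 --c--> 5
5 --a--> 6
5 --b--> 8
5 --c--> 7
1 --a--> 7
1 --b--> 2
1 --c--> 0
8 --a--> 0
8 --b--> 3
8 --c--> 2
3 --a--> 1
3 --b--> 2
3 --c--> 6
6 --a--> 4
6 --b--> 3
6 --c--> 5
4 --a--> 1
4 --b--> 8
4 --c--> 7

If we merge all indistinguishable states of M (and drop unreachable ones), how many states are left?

4

Every state is reachable, so we keep all 9.
Start with accepting vs non-accepting: {0,1,2,5,6,7,8} | {3,4}.
Refine {0,1,2,5,6,7,8} on symbol a: members go to different blocks, giving {1,2,5,8} and {0,6,7}.
Split {1,2,5,8} by δ(·,b) → {1,5} and {2,8}.
Stable partition: {1,5} | {3,4} | {0,6,7} | {2,8} — 4 equivalence classes.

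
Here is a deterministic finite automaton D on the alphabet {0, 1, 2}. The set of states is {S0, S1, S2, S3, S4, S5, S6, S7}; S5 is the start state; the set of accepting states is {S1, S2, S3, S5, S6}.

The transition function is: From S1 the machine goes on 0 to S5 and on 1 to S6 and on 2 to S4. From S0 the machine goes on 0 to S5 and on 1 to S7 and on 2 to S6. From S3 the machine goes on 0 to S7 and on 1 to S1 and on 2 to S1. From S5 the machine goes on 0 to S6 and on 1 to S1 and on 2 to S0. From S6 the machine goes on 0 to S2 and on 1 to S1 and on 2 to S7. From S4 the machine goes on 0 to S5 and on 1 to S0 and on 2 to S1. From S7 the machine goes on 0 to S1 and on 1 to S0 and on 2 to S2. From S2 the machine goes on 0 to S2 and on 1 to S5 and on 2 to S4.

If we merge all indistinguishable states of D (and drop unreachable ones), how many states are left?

States {S3} cannot be reached from the start state, so discard them.
Start with accepting vs non-accepting: {S1,S2,S5,S6} | {S0,S4,S7}.
Stable partition: {S1,S2,S5,S6} | {S0,S4,S7} — 2 equivalence classes.

2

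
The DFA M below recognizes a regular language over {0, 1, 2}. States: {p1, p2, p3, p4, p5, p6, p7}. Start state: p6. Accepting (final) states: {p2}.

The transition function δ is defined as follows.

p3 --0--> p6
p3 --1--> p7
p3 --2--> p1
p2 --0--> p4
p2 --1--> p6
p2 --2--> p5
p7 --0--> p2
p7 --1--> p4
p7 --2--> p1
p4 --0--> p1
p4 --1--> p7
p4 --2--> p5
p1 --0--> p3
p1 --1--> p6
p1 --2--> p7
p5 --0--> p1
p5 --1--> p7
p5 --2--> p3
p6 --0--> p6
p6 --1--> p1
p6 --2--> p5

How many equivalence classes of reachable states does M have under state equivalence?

All states are reachable from the start state.
Initial partition by acceptance: {p2} | {p1,p3,p4,p5,p6,p7}.
Split {p1,p3,p4,p5,p6,p7} by δ(·,0) → {p1,p3,p4,p5,p6} and {p7}.
On input 1, block {p1,p3,p4,p5,p6} splits into {p3,p4,p5} and {p1,p6}.
On input 2, block {p3,p4,p5} splits into {p4,p5} and {p3}.
Refine {p4,p5} on symbol 2: members go to different blocks, giving {p4} and {p5}.
Split {p1,p6} by δ(·,0) → {p1} and {p6}.
No further refinement is possible. Final partition (7 blocks): {p2} | {p4} | {p7} | {p1} | {p3} | {p5} | {p6}.

7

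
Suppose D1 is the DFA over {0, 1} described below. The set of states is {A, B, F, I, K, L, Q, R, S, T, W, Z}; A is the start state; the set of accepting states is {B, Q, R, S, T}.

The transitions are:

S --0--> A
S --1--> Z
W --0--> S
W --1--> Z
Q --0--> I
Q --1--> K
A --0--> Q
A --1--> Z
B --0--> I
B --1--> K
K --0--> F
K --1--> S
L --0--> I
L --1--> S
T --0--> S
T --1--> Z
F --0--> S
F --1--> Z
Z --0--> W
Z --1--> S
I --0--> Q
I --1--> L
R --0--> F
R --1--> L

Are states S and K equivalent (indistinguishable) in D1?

States {B,R,T} cannot be reached from the start state, so discard them.
Start with accepting vs non-accepting: {Q,S} | {A,F,I,K,L,W,Z}.
On input 0, block {A,F,I,K,L,W,Z} splits into {A,F,I,W} and {K,L,Z}.
The partition is now stable with 3 blocks: {Q,S} | {A,F,I,W} | {K,L,Z}.
S and K end up in different blocks, so they are distinguishable. For instance, the string 'ε' is accepted from only S.

No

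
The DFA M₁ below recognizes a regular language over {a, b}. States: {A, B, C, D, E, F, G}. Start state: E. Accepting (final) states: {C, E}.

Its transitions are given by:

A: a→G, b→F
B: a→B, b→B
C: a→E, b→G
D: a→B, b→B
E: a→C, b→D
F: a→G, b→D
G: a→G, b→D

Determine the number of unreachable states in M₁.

2

Starting at E and following transitions, the reachable set is {B, C, D, E, G}. That leaves A, F unreachable — 2 in total.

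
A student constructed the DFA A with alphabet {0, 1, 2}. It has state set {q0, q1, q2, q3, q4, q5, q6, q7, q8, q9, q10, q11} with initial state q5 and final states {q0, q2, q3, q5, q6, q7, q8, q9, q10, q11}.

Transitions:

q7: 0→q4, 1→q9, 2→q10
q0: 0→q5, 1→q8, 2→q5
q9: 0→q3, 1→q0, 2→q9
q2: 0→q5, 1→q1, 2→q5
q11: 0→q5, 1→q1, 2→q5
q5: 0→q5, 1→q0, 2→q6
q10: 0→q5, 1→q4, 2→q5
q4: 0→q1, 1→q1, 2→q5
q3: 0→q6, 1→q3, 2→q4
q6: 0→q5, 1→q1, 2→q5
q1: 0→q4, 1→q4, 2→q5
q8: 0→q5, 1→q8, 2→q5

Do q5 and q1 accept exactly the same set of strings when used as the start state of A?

No

First remove the unreachable states {q2,q3,q7,q9,q10,q11}; 6 states remain.
P0 = {q0,q5,q6,q8} | {q1,q4}.
Split {q0,q5,q6,q8} by δ(·,1) → {q0,q5,q8} and {q6}.
Split {q0,q5,q8} by δ(·,2) → {q0,q8} and {q5}.
No further refinement is possible. Final partition (4 blocks): {q0,q8} | {q1,q4} | {q6} | {q5}.
q5 and q1 end up in different blocks, so they are distinguishable. For instance, the string 'ε' is accepted from only q5.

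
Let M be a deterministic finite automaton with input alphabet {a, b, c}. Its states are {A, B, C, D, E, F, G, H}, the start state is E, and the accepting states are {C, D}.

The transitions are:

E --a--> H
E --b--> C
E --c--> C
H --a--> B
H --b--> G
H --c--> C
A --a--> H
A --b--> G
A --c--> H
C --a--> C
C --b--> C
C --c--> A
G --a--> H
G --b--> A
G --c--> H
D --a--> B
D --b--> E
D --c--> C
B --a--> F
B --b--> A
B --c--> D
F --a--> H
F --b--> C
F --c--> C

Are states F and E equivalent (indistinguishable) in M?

Initial partition by acceptance: {C,D} | {A,B,E,F,G,H}.
Split {C,D} by δ(·,a) → {C} and {D}.
Split {A,B,E,F,G,H} by δ(·,b) → {A,B,G,H} and {E,F}.
Refine {A,B,G,H} on symbol a: members go to different blocks, giving {A,G,H} and {B}.
On input a, block {A,G,H} splits into {A,G} and {H}.
No further refinement is possible. Final partition (6 blocks): {C} | {A,G} | {D} | {E,F} | {B} | {H}.
F and E lie in the same block of the stable partition, so they are equivalent — no string distinguishes them.

Yes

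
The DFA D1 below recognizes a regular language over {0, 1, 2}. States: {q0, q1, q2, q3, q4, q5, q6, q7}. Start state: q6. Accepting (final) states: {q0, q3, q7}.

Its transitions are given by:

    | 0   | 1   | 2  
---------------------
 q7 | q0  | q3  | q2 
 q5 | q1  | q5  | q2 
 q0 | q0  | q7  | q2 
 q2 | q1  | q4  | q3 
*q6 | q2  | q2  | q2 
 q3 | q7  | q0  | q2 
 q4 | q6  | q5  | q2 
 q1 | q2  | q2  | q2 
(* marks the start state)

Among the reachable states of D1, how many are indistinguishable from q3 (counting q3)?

All states are reachable from the start state.
Initial partition by acceptance: {q0,q3,q7} | {q1,q2,q4,q5,q6}.
Refine {q1,q2,q4,q5,q6} on symbol 2: members go to different blocks, giving {q1,q4,q5,q6} and {q2}.
Split {q1,q4,q5,q6} by δ(·,0) → {q1,q6} and {q4,q5}.
The partition is now stable with 4 blocks: {q0,q3,q7} | {q1,q6} | {q2} | {q4,q5}.
State q3 belongs to the block {q0,q3,q7}, which has 3 states.

3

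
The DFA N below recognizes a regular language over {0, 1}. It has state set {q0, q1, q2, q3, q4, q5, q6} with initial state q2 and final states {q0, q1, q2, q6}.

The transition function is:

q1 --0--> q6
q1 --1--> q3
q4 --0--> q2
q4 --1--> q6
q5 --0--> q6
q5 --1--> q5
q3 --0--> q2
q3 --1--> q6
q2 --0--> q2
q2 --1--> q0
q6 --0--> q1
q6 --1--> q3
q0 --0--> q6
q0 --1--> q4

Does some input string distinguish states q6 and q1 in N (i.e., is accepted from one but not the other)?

No

Reachable states from the start: {q0,q1,q2,q3,q4,q6}. Unreachable: {q5} — drop them.
P0 = {q0,q1,q2,q6} | {q3,q4}.
Split {q0,q1,q2,q6} by δ(·,1) → {q0,q1,q6} and {q2}.
The partition is now stable with 3 blocks: {q0,q1,q6} | {q3,q4} | {q2}.
q6 and q1 lie in the same block of the stable partition, so they are equivalent — no string distinguishes them.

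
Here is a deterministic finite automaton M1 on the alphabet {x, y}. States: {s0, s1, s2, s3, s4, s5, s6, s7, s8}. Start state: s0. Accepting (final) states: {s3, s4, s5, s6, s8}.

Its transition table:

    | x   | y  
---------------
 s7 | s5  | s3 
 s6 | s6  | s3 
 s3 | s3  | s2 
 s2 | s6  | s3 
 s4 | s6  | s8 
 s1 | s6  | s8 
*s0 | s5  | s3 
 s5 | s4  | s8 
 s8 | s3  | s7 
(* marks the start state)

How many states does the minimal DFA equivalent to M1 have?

States {s1} cannot be reached from the start state, so discard them.
Initial partition by acceptance: {s3,s4,s5,s6,s8} | {s0,s2,s7}.
Split {s3,s4,s5,s6,s8} by δ(·,y) → {s4,s5,s6} and {s3,s8}.
No further refinement is possible. Final partition (3 blocks): {s4,s5,s6} | {s0,s2,s7} | {s3,s8}.

3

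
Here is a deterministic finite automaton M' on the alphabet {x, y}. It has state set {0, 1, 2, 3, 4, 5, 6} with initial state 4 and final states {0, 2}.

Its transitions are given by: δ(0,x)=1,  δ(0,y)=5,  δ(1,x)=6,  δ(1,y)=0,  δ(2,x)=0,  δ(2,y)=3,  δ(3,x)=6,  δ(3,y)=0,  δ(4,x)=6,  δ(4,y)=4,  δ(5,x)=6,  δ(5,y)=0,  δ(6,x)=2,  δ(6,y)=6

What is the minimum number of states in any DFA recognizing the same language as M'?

5

Initial partition by acceptance: {0,2} | {1,3,4,5,6}.
Refine {0,2} on symbol x: members go to different blocks, giving {0} and {2}.
Refine {1,3,4,5,6} on symbol x: members go to different blocks, giving {1,3,4,5} and {6}.
Split {1,3,4,5} by δ(·,y) → {1,3,5} and {4}.
Stable partition: {0} | {1,3,5} | {2} | {6} | {4} — 5 equivalence classes.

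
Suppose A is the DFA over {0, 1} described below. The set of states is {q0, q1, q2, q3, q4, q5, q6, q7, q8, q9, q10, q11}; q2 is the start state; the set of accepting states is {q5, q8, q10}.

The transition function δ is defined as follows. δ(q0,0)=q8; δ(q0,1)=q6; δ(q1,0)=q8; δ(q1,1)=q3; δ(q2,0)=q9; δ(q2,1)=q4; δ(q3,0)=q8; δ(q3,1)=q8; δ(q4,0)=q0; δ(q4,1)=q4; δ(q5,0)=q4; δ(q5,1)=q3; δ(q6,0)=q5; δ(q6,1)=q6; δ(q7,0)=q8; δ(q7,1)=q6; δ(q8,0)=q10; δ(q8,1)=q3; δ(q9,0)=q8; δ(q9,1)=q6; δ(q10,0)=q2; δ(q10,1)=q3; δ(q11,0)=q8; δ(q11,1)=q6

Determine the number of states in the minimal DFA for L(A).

Reachable states from the start: {q0,q2,q3,q4,q5,q6,q8,q9,q10}. Unreachable: {q1,q7,q11} — drop them.
Initial partition by acceptance: {q5,q8,q10} | {q0,q2,q3,q4,q6,q9}.
Split {q5,q8,q10} by δ(·,0) → {q5,q10} and {q8}.
Split {q0,q2,q3,q4,q6,q9} by δ(·,0) → {q0,q3,q9} and {q2,q4} and {q6}.
On input 1, block {q0,q3,q9} splits into {q0,q9} and {q3}.
The partition is now stable with 6 blocks: {q5,q10} | {q0,q9} | {q8} | {q2,q4} | {q6} | {q3}.

6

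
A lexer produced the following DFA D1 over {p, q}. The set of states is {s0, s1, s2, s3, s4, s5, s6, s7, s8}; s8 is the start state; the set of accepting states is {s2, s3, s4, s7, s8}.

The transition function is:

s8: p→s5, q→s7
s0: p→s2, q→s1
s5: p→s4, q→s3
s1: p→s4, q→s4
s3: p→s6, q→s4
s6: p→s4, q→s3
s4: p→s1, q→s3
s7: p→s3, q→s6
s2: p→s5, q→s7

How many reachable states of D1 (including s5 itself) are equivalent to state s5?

First remove the unreachable states {s0,s2}; 7 states remain.
P0 = {s3,s4,s7,s8} | {s1,s5,s6}.
Split {s3,s4,s7,s8} by δ(·,p) → {s3,s4,s8} and {s7}.
Split {s3,s4,s8} by δ(·,q) → {s3,s4} and {s8}.
The partition is now stable with 4 blocks: {s3,s4} | {s1,s5,s6} | {s7} | {s8}.
The equivalence class containing s5 is {s1,s5,s6}, of size 3.

3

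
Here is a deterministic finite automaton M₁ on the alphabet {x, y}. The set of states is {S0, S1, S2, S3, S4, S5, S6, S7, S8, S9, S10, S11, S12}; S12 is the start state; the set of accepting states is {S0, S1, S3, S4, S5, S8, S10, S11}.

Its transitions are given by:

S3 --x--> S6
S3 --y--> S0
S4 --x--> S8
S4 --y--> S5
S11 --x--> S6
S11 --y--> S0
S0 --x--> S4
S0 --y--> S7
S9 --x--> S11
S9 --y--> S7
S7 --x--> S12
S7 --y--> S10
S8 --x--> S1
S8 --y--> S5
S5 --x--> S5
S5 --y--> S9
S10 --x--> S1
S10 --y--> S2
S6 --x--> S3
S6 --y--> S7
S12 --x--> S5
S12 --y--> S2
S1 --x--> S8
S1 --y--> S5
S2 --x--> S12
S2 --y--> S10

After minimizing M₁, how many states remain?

7

Every state is reachable, so we keep all 13.
Start with accepting vs non-accepting: {S0,S1,S3,S4,S5,S8,S10,S11} | {S2,S6,S7,S9,S12}.
Split {S0,S1,S3,S4,S5,S8,S10,S11} by δ(·,x) → {S0,S1,S4,S5,S8,S10} and {S3,S11}.
On input y, block {S0,S1,S4,S5,S8,S10} splits into {S0,S5,S10} and {S1,S4,S8}.
On input x, block {S0,S5,S10} splits into {S0,S10} and {S5}.
Refine {S2,S6,S7,S9,S12} on symbol x: members go to different blocks, giving {S2,S7} and {S6,S9} and {S12}.
The partition is now stable with 7 blocks: {S0,S10} | {S2,S7} | {S3,S11} | {S1,S4,S8} | {S5} | {S6,S9} | {S12}.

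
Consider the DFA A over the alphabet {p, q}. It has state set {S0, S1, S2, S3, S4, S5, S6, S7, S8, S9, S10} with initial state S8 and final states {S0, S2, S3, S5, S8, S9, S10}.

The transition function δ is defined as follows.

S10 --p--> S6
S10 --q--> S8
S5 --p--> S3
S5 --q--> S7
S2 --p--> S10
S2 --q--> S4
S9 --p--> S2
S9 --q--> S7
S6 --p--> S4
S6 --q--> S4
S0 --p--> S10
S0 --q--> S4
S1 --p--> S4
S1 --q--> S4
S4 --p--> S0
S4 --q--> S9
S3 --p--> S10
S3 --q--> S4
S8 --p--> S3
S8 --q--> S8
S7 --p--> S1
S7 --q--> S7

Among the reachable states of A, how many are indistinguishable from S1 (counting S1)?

2

First remove the unreachable states {S5}; 10 states remain.
Initial partition by acceptance: {S0,S2,S3,S8,S9,S10} | {S1,S4,S6,S7}.
Refine {S0,S2,S3,S8,S9,S10} on symbol p: members go to different blocks, giving {S0,S2,S3,S8,S9} and {S10}.
Split {S0,S2,S3,S8,S9} by δ(·,p) → {S0,S2,S3} and {S8,S9}.
Split {S1,S4,S6,S7} by δ(·,p) → {S1,S6,S7} and {S4}.
On input p, block {S1,S6,S7} splits into {S1,S6} and {S7}.
On input q, block {S8,S9} splits into {S8} and {S9}.
No further refinement is possible. Final partition (7 blocks): {S0,S2,S3} | {S1,S6} | {S10} | {S8} | {S4} | {S7} | {S9}.
State S1 belongs to the block {S1,S6}, which has 2 states.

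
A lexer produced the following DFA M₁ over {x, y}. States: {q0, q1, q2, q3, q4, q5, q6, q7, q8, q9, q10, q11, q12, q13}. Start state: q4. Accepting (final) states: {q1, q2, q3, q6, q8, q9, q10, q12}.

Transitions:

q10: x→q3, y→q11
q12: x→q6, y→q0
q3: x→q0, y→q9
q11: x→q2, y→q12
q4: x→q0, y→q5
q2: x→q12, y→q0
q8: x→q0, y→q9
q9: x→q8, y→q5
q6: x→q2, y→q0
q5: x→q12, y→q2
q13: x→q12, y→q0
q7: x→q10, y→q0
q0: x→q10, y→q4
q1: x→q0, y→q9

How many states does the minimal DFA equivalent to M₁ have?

Reachable states from the start: {q0,q2,q3,q4,q5,q6,q8,q9,q10,q11,q12}. Unreachable: {q1,q7,q13} — drop them.
Initial partition by acceptance: {q2,q3,q6,q8,q9,q10,q12} | {q0,q4,q5,q11}.
Refine {q2,q3,q6,q8,q9,q10,q12} on symbol x: members go to different blocks, giving {q2,q6,q9,q10,q12} and {q3,q8}.
Split {q2,q6,q9,q10,q12} by δ(·,x) → {q2,q6,q12} and {q9,q10}.
Refine {q0,q4,q5,q11} on symbol x: members go to different blocks, giving {q5,q11} and {q0} and {q4}.
No further refinement is possible. Final partition (6 blocks): {q2,q6,q12} | {q5,q11} | {q3,q8} | {q9,q10} | {q0} | {q4}.

6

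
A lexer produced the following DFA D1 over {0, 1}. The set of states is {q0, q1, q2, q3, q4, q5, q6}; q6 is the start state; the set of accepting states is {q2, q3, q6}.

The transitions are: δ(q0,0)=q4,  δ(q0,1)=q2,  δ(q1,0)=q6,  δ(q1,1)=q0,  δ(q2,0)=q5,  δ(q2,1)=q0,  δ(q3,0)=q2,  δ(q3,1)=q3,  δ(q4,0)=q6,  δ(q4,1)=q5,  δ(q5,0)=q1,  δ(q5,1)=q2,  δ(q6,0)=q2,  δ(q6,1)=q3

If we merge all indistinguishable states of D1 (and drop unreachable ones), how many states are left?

4

Every state is reachable, so we keep all 7.
Start with accepting vs non-accepting: {q2,q3,q6} | {q0,q1,q4,q5}.
Refine {q2,q3,q6} on symbol 0: members go to different blocks, giving {q3,q6} and {q2}.
Refine {q0,q1,q4,q5} on symbol 0: members go to different blocks, giving {q0,q5} and {q1,q4}.
No further refinement is possible. Final partition (4 blocks): {q3,q6} | {q0,q5} | {q2} | {q1,q4}.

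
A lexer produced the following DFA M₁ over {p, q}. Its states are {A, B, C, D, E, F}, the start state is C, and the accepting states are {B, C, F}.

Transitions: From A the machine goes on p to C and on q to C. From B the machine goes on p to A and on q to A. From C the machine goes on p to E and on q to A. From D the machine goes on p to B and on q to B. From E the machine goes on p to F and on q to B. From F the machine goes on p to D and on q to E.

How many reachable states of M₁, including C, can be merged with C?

3

Initial partition by acceptance: {B,C,F} | {A,D,E}.
No further refinement is possible. Final partition (2 blocks): {B,C,F} | {A,D,E}.
The equivalence class containing C is {B,C,F}, of size 3.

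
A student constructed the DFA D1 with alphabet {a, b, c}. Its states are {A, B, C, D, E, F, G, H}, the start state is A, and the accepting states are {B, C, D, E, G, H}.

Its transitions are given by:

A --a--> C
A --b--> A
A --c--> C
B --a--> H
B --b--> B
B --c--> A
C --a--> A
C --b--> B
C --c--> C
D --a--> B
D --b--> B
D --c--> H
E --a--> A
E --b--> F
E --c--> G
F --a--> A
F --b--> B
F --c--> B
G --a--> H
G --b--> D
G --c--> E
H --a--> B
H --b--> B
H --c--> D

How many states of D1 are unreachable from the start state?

Starting at A and following transitions, the reachable set is {A, B, C, D, H}. That leaves E, F, G unreachable — 3 in total.

3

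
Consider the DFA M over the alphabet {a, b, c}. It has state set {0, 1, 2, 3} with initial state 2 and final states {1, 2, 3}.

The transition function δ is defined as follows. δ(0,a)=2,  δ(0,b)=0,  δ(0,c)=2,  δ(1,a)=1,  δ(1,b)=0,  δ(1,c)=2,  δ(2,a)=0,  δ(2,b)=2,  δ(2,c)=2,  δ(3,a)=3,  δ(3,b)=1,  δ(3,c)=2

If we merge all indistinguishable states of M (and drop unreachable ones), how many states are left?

States {1,3} cannot be reached from the start state, so discard them.
Initial partition by acceptance: {2} | {0}.
Stable partition: {2} | {0} — 2 equivalence classes.

2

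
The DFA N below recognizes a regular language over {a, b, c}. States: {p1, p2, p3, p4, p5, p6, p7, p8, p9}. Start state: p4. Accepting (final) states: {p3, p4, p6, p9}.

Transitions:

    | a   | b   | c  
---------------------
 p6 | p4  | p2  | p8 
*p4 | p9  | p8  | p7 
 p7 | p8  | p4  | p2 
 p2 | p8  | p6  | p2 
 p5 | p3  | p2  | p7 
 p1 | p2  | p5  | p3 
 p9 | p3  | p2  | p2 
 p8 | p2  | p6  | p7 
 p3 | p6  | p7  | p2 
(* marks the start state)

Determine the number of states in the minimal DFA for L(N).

Reachable states from the start: {p2,p3,p4,p6,p7,p8,p9}. Unreachable: {p1,p5} — drop them.
P0 = {p3,p4,p6,p9} | {p2,p7,p8}.
No further refinement is possible. Final partition (2 blocks): {p3,p4,p6,p9} | {p2,p7,p8}.

2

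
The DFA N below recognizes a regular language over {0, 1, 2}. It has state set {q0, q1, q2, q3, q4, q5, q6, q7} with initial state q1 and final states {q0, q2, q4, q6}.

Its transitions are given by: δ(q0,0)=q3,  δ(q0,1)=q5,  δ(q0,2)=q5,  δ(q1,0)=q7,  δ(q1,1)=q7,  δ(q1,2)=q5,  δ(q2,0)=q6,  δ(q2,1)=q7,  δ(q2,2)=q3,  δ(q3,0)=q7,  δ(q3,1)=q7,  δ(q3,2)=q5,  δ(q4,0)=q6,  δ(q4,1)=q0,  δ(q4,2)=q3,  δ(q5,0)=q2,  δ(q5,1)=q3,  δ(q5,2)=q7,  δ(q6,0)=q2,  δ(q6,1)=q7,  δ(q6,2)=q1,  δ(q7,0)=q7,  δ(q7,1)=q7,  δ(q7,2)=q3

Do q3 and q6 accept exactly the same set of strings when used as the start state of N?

First remove the unreachable states {q0,q4}; 6 states remain.
Start with accepting vs non-accepting: {q2,q6} | {q1,q3,q5,q7}.
Refine {q1,q3,q5,q7} on symbol 0: members go to different blocks, giving {q1,q3,q7} and {q5}.
Refine {q1,q3,q7} on symbol 2: members go to different blocks, giving {q1,q3} and {q7}.
Stable partition: {q2,q6} | {q1,q3} | {q5} | {q7} — 4 equivalence classes.
q3 and q6 end up in different blocks, so they are distinguishable. For instance, the string 'ε' is accepted from only q6.

No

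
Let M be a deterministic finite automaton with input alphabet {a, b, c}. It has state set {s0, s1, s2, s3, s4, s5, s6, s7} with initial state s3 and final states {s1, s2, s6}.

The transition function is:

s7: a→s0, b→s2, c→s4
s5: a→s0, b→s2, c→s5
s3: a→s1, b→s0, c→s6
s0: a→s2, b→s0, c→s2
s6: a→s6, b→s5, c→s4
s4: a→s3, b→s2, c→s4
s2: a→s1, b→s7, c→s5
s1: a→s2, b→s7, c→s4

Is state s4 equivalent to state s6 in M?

No

Every state is reachable, so we keep all 8.
P0 = {s1,s2,s6} | {s0,s3,s4,s5,s7}.
Split {s0,s3,s4,s5,s7} by δ(·,a) → {s4,s5,s7} and {s0,s3}.
The partition is now stable with 3 blocks: {s1,s2,s6} | {s4,s5,s7} | {s0,s3}.
s4 and s6 end up in different blocks, so they are distinguishable. For instance, the string 'ε' is accepted from only s6.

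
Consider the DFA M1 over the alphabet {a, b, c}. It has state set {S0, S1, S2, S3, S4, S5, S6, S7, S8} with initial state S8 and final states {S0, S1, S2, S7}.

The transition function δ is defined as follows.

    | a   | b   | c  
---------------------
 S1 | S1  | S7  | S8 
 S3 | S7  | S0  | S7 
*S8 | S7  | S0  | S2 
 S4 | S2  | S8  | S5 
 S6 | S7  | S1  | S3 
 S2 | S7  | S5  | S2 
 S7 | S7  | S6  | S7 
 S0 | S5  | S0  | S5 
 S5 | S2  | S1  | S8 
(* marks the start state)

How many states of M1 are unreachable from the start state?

BFS from S8 reaches {S0, S1, S2, S3, S5, S6, S7, S8}; the 1 state(s) S4 are never visited.

1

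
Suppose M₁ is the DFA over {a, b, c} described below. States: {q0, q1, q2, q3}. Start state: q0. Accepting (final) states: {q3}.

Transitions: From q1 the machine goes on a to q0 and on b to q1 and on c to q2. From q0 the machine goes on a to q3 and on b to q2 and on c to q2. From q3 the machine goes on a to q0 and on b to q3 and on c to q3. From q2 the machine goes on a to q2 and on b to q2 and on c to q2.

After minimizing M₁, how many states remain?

First remove the unreachable states {q1}; 3 states remain.
Start with accepting vs non-accepting: {q3} | {q0,q2}.
Split {q0,q2} by δ(·,a) → {q0} and {q2}.
Stable partition: {q3} | {q0} | {q2} — 3 equivalence classes.

3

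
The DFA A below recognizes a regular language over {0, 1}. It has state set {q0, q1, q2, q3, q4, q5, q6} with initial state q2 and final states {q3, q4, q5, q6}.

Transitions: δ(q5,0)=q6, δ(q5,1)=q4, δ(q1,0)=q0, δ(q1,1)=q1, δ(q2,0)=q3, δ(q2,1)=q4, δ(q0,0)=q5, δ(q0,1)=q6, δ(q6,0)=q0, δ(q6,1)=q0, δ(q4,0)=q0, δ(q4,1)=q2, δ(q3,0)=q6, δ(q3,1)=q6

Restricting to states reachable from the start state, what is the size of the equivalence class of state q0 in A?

2

Reachable states from the start: {q0,q2,q3,q4,q5,q6}. Unreachable: {q1} — drop them.
Start with accepting vs non-accepting: {q3,q4,q5,q6} | {q0,q2}.
Split {q3,q4,q5,q6} by δ(·,0) → {q3,q5} and {q4,q6}.
Stable partition: {q3,q5} | {q0,q2} | {q4,q6} — 3 equivalence classes.
The equivalence class containing q0 is {q0,q2}, of size 2.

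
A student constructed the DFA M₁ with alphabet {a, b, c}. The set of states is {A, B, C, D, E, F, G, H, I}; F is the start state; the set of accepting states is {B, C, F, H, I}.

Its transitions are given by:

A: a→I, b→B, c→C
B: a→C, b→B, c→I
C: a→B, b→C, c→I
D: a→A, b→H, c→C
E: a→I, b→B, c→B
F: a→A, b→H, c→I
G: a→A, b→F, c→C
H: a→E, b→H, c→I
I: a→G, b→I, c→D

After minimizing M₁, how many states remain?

All states are reachable from the start state.
Initial partition by acceptance: {B,C,F,H,I} | {A,D,E,G}.
Refine {B,C,F,H,I} on symbol a: members go to different blocks, giving {F,H,I} and {B,C}.
Split {F,H,I} by δ(·,c) → {F,H} and {I}.
Refine {A,D,E,G} on symbol a: members go to different blocks, giving {A,E} and {D,G}.
Stable partition: {F,H} | {A,E} | {B,C} | {I} | {D,G} — 5 equivalence classes.

5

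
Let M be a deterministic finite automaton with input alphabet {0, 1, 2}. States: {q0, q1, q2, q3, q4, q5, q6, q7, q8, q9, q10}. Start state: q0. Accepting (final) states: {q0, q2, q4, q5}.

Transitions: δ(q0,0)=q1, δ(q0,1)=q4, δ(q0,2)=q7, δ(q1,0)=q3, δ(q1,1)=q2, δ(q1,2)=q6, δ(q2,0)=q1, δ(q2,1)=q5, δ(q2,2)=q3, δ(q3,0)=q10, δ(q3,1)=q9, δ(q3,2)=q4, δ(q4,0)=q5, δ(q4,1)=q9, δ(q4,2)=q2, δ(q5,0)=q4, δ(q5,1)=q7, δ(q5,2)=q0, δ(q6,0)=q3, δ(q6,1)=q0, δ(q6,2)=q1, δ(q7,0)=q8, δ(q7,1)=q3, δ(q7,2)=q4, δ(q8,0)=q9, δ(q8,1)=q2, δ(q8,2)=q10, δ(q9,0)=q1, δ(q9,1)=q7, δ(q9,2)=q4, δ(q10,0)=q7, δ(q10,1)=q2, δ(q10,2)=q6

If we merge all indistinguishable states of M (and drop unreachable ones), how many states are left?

4

Start with accepting vs non-accepting: {q0,q2,q4,q5} | {q1,q3,q6,q7,q8,q9,q10}.
Refine {q0,q2,q4,q5} on symbol 0: members go to different blocks, giving {q0,q2} and {q4,q5}.
Refine {q1,q3,q6,q7,q8,q9,q10} on symbol 1: members go to different blocks, giving {q1,q6,q8,q10} and {q3,q7,q9}.
Stable partition: {q0,q2} | {q1,q6,q8,q10} | {q4,q5} | {q3,q7,q9} — 4 equivalence classes.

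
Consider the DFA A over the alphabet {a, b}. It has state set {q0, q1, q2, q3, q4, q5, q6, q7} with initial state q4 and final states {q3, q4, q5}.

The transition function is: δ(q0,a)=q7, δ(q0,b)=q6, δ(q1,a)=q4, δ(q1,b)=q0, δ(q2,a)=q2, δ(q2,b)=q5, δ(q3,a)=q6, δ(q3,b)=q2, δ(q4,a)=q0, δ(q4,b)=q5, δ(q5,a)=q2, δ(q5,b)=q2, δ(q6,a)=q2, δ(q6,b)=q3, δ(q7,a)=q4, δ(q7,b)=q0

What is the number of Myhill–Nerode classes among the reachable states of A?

5

First remove the unreachable states {q1}; 7 states remain.
Initial partition by acceptance: {q3,q4,q5} | {q0,q2,q6,q7}.
Split {q3,q4,q5} by δ(·,b) → {q3,q5} and {q4}.
Split {q0,q2,q6,q7} by δ(·,a) → {q0,q2,q6} and {q7}.
Refine {q0,q2,q6} on symbol a: members go to different blocks, giving {q2,q6} and {q0}.
Stable partition: {q3,q5} | {q2,q6} | {q4} | {q7} | {q0} — 5 equivalence classes.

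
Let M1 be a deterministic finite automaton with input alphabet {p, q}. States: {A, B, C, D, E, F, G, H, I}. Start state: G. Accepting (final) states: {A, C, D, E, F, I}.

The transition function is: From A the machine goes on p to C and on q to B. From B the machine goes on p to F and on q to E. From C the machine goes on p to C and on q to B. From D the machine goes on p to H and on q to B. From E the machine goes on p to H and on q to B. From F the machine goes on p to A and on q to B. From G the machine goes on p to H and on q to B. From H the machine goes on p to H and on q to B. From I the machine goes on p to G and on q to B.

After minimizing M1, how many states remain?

States {D,I} cannot be reached from the start state, so discard them.
Initial partition by acceptance: {A,C,E,F} | {B,G,H}.
Split {A,C,E,F} by δ(·,p) → {A,C,F} and {E}.
On input p, block {B,G,H} splits into {G,H} and {B}.
Stable partition: {A,C,F} | {G,H} | {E} | {B} — 4 equivalence classes.

4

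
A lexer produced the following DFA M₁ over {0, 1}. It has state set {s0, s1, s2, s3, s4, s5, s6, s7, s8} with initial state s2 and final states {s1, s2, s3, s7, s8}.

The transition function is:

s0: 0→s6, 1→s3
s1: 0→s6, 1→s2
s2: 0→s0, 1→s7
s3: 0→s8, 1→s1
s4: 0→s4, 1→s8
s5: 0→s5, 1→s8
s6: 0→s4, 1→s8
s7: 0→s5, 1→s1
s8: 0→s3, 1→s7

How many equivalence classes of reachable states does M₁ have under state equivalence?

Every state is reachable, so we keep all 9.
Start with accepting vs non-accepting: {s1,s2,s3,s7,s8} | {s0,s4,s5,s6}.
Split {s1,s2,s3,s7,s8} by δ(·,0) → {s1,s2,s7} and {s3,s8}.
Stable partition: {s1,s2,s7} | {s0,s4,s5,s6} | {s3,s8} — 3 equivalence classes.

3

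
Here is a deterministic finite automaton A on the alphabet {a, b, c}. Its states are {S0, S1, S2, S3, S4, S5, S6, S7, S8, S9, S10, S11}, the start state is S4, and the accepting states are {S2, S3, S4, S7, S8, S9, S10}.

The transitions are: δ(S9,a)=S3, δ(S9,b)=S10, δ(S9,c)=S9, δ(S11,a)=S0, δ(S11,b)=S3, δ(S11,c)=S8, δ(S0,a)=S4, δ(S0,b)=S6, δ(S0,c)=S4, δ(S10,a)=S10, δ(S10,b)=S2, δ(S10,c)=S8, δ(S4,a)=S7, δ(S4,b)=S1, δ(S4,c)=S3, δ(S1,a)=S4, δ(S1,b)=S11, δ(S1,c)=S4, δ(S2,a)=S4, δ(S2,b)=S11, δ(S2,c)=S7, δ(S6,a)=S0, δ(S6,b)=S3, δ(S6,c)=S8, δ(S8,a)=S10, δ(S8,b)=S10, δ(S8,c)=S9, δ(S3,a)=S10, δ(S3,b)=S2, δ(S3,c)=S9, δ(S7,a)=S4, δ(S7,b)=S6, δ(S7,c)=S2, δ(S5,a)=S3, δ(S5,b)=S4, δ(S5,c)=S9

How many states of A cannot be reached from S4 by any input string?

No path from S4 leads to S5; the other 11 states are all reachable.

1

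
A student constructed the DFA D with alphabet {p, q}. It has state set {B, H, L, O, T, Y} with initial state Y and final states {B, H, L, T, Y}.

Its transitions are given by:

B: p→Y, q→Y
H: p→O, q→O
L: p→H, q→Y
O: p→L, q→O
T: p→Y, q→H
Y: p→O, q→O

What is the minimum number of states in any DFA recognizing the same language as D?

States {B,T} cannot be reached from the start state, so discard them.
P0 = {H,L,Y} | {O}.
On input p, block {H,L,Y} splits into {H,Y} and {L}.
The partition is now stable with 3 blocks: {H,Y} | {O} | {L}.

3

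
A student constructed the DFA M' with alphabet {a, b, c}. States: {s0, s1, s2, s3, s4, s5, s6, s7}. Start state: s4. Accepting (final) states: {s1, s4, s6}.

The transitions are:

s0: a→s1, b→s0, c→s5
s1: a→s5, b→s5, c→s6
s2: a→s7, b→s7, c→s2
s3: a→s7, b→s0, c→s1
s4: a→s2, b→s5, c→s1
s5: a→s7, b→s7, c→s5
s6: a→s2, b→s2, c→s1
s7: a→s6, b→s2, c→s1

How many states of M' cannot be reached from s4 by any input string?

Starting at s4 and following transitions, the reachable set is {s1, s2, s4, s5, s6, s7}. That leaves s0, s3 unreachable — 2 in total.

2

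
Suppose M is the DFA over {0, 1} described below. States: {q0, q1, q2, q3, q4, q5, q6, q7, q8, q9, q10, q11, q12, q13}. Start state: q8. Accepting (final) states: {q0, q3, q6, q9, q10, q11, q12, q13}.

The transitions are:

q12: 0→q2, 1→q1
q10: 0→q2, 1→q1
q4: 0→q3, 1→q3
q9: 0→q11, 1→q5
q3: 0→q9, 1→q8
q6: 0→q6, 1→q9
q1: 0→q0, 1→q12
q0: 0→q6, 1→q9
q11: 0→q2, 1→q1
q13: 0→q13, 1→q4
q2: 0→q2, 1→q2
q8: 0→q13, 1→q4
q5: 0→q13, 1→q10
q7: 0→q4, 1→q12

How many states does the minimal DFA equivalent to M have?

10

Reachable states from the start: {q0,q1,q2,q3,q4,q5,q6,q8,q9,q10,q11,q12,q13}. Unreachable: {q7} — drop them.
P0 = {q0,q3,q6,q9,q10,q11,q12,q13} | {q1,q2,q4,q5,q8}.
Refine {q0,q3,q6,q9,q10,q11,q12,q13} on symbol 0: members go to different blocks, giving {q0,q3,q6,q9,q13} and {q10,q11,q12}.
On input 0, block {q0,q3,q6,q9,q13} splits into {q0,q3,q6,q13} and {q9}.
Refine {q0,q3,q6,q13} on symbol 0: members go to different blocks, giving {q0,q6,q13} and {q3}.
Split {q0,q6,q13} by δ(·,1) → {q0,q6} and {q13}.
Split {q1,q2,q4,q5,q8} by δ(·,0) → {q5,q8} and {q1} and {q2} and {q4}.
Refine {q5,q8} on symbol 1: members go to different blocks, giving {q5} and {q8}.
The partition is now stable with 10 blocks: {q0,q6} | {q5} | {q10,q11,q12} | {q9} | {q3} | {q13} | {q1} | {q2} | {q4} | {q8}.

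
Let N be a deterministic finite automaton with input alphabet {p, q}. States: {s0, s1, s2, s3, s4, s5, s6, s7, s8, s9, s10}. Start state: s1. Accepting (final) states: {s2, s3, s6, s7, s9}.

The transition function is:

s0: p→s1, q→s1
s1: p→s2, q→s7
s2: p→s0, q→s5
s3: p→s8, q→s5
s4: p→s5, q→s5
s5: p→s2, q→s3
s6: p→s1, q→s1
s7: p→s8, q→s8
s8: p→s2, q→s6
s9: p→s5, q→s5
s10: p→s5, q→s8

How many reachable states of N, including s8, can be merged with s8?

Reachable states from the start: {s0,s1,s2,s3,s5,s6,s7,s8}. Unreachable: {s4,s9,s10} — drop them.
Start with accepting vs non-accepting: {s2,s3,s6,s7} | {s0,s1,s5,s8}.
Refine {s0,s1,s5,s8} on symbol p: members go to different blocks, giving {s1,s5,s8} and {s0}.
Split {s2,s3,s6,s7} by δ(·,p) → {s3,s6,s7} and {s2}.
Stable partition: {s3,s6,s7} | {s1,s5,s8} | {s0} | {s2} — 4 equivalence classes.
State s8 belongs to the block {s1,s5,s8}, which has 3 states.

3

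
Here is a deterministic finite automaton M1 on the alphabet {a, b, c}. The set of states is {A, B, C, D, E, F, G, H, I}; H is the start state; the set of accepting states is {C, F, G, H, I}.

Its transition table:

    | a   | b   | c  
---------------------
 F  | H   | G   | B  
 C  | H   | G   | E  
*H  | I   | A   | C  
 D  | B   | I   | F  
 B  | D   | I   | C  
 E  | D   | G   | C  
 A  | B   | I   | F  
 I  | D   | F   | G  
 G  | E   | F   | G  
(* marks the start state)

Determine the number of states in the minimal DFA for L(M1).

Start with accepting vs non-accepting: {C,F,G,H,I} | {A,B,D,E}.
Refine {C,F,G,H,I} on symbol a: members go to different blocks, giving {C,F,H} and {G,I}.
Refine {C,F,H} on symbol a: members go to different blocks, giving {C,F} and {H}.
No further refinement is possible. Final partition (4 blocks): {C,F} | {A,B,D,E} | {G,I} | {H}.

4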